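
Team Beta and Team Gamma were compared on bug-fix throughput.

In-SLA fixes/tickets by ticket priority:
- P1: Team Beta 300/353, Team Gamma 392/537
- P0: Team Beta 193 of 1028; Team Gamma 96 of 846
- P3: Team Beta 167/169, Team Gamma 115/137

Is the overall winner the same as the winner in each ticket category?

P1: Team Beta 300/353 = 85.0%, Team Gamma 392/537 = 73.0% → Team Beta
P0: Team Beta 193/1028 = 18.8%, Team Gamma 96/846 = 11.3% → Team Beta
P3: Team Beta 167/169 = 98.8%, Team Gamma 115/137 = 83.9% → Team Beta
Overall: Team Beta 660/1550 = 42.6%, Team Gamma 603/1520 = 39.7% → Team Beta
Team Beta wins overall and in every ticket group — no reversal.

Yes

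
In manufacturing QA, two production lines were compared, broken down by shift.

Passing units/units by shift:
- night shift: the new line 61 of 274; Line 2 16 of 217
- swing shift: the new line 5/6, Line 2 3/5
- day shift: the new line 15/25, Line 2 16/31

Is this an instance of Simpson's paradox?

No

Night shift: the new line 61/274 = 22.3%, Line 2 16/217 = 7.4% → the new line
Swing shift: the new line 5/6 = 83.3%, Line 2 3/5 = 60.0% → the new line
Day shift: the new line 15/25 = 60.0%, Line 2 16/31 = 51.6% → the new line
Overall: the new line 81/305 = 26.6%, Line 2 35/253 = 13.8% → the new line
The new line wins overall and in every shift group — no reversal.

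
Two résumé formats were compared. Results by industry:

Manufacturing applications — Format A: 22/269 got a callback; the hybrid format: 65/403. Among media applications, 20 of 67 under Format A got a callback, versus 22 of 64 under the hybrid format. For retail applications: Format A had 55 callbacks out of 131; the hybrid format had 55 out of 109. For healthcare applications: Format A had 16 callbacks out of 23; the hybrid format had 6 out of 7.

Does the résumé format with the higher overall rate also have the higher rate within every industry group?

Manufacturing: Format A 22/269 = 8.2%, the hybrid format 65/403 = 16.1% → the hybrid format
Media: Format A 20/67 = 29.9%, the hybrid format 22/64 = 34.4% → the hybrid format
Retail: Format A 55/131 = 42.0%, the hybrid format 55/109 = 50.5% → the hybrid format
Healthcare: Format A 16/23 = 69.6%, the hybrid format 6/7 = 85.7% → the hybrid format
Overall: Format A 113/490 = 23.1%, the hybrid format 148/583 = 25.4% → the hybrid format
The hybrid format wins overall and in every industry group — no reversal.

Yes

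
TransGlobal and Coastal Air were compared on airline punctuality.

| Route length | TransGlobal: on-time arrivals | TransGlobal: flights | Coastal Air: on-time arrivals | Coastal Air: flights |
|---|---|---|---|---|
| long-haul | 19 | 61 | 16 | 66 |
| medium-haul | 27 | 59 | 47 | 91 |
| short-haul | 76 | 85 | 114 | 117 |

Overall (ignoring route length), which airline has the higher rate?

Coastal Air

Long-haul: TransGlobal 19/61 = 31.1%, Coastal Air 16/66 = 24.2% → TransGlobal
Medium-haul: TransGlobal 27/59 = 45.8%, Coastal Air 47/91 = 51.6% → Coastal Air
Short-haul: TransGlobal 76/85 = 89.4%, Coastal Air 114/117 = 97.4% → Coastal Air
Overall: TransGlobal 122/205 = 59.5%, Coastal Air 177/274 = 64.6% → Coastal Air
(Neither sweeps every route group, but Coastal Air has the higher pooled rate.)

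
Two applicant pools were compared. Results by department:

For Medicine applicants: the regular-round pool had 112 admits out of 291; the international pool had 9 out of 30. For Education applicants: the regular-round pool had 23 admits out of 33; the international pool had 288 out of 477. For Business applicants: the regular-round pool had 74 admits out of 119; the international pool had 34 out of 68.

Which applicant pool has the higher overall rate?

the international pool

Medicine: the regular-round pool 112/291 = 38.5%, the international pool 9/30 = 30.0% → the regular-round pool
Education: the regular-round pool 23/33 = 69.7%, the international pool 288/477 = 60.4% → the regular-round pool
Business: the regular-round pool 74/119 = 62.2%, the international pool 34/68 = 50.0% → the regular-round pool
Overall: the regular-round pool 209/443 = 47.2%, the international pool 331/575 = 57.6% → the international pool
(The regular-round pool wins every department group but the international pool wins overall — the regular-round pool's applicants skew toward the low-rate Medicine group.)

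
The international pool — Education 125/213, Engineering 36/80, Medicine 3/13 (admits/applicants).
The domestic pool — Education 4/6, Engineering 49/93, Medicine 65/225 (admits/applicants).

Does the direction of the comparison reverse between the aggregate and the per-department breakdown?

Yes

Education: the international pool 125/213 = 58.7%, the domestic pool 4/6 = 66.7% → the domestic pool
Engineering: the international pool 36/80 = 45.0%, the domestic pool 49/93 = 52.7% → the domestic pool
Medicine: the international pool 3/13 = 23.1%, the domestic pool 65/225 = 28.9% → the domestic pool
Overall: the international pool 164/306 = 53.6%, the domestic pool 118/324 = 36.4% → the international pool
The domestic pool wins each department group but the international pool wins overall — the comparison reverses. The domestic pool's applicants skew toward Medicine, which has a lower base rate.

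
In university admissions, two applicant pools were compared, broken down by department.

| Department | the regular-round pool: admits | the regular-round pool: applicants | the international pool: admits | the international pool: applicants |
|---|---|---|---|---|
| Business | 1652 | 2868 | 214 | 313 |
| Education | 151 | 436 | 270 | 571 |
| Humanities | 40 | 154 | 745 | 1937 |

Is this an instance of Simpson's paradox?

Business: the regular-round pool 1652/2868 = 57.6%, the international pool 214/313 = 68.4% → the international pool
Education: the regular-round pool 151/436 = 34.6%, the international pool 270/571 = 47.3% → the international pool
Humanities: the regular-round pool 40/154 = 26.0%, the international pool 745/1937 = 38.5% → the international pool
Overall: the regular-round pool 1843/3458 = 53.3%, the international pool 1229/2821 = 43.6% → the regular-round pool
The international pool wins each department group but the regular-round pool wins overall — the comparison reverses. The international pool's applicants skew toward Humanities, which has a lower base rate.

Yes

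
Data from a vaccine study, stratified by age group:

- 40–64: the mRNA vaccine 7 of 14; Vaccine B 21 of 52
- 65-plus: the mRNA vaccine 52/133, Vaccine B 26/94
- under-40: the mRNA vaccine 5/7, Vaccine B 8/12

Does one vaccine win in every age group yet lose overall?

40–64: the mRNA vaccine 7/14 = 50.0%, Vaccine B 21/52 = 40.4% → the mRNA vaccine
65-plus: the mRNA vaccine 52/133 = 39.1%, Vaccine B 26/94 = 27.7% → the mRNA vaccine
Under-40: the mRNA vaccine 5/7 = 71.4%, Vaccine B 8/12 = 66.7% → the mRNA vaccine
Overall: the mRNA vaccine 64/154 = 41.6%, Vaccine B 55/158 = 34.8% → the mRNA vaccine
The mRNA vaccine wins overall and in every age group — no reversal.

No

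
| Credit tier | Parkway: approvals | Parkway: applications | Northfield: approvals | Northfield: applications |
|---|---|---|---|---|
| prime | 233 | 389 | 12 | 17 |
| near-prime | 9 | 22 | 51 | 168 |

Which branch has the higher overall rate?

Parkway

Prime: Parkway 233/389 = 59.9%, Northfield 12/17 = 70.6% → Northfield
Near-prime: Parkway 9/22 = 40.9%, Northfield 51/168 = 30.4% → Parkway
Overall: Parkway 242/411 = 58.9%, Northfield 63/185 = 34.1% → Parkway
(Neither sweeps every credit group, but Parkway has the higher pooled rate.)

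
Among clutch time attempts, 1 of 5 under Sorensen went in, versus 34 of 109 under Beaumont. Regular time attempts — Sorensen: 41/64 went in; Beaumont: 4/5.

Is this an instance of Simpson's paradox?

Clutch time: Sorensen 1/5 = 20.0%, Beaumont 34/109 = 31.2% → Beaumont
Regular time: Sorensen 41/64 = 64.1%, Beaumont 4/5 = 80.0% → Beaumont
Overall: Sorensen 42/69 = 60.9%, Beaumont 38/114 = 33.3% → Sorensen
Beaumont wins each game group but Sorensen wins overall — the comparison reverses. Beaumont's attempts skew toward clutch time, which has a lower base rate.

Yes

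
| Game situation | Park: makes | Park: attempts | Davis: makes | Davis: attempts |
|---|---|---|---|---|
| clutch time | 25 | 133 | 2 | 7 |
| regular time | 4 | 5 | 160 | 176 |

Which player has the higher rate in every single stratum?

Davis

Clutch time: Park 25/133 = 18.8%, Davis 2/7 = 28.6% → Davis
Regular time: Park 4/5 = 80.0%, Davis 160/176 = 90.9% → Davis
Davis has the higher rate in both groups.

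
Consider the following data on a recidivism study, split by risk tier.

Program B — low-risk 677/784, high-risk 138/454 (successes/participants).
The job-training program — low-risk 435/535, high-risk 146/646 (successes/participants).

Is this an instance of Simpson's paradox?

No

Low-risk: Program B 677/784 = 86.4%, the job-training program 435/535 = 81.3% → Program B
High-risk: Program B 138/454 = 30.4%, the job-training program 146/646 = 22.6% → Program B
Overall: Program B 815/1238 = 65.8%, the job-training program 581/1181 = 49.2% → Program B
Program B wins overall and in every risk group — no reversal.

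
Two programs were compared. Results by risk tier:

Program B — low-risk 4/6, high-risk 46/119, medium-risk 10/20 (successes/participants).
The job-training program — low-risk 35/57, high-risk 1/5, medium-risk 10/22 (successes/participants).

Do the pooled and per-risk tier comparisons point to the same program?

No

Low-risk: Program B 4/6 = 66.7%, the job-training program 35/57 = 61.4% → Program B
High-risk: Program B 46/119 = 38.7%, the job-training program 1/5 = 20.0% → Program B
Medium-risk: Program B 10/20 = 50.0%, the job-training program 10/22 = 45.5% → Program B
Overall: Program B 60/145 = 41.4%, the job-training program 46/84 = 54.8% → the job-training program
Program B wins each risk group but the job-training program wins overall — the comparison reverses. Program B's participants skew toward high-risk, which has a lower base rate.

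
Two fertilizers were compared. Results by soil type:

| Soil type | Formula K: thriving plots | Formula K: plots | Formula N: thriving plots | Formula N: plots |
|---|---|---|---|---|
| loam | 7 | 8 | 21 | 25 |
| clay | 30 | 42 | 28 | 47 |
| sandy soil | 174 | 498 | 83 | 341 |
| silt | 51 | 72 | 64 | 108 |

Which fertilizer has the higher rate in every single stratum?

Formula K

Loam: Formula K 7/8 = 87.5%, Formula N 21/25 = 84.0% → Formula K
Clay: Formula K 30/42 = 71.4%, Formula N 28/47 = 59.6% → Formula K
Sandy soil: Formula K 174/498 = 34.9%, Formula N 83/341 = 24.3% → Formula K
Silt: Formula K 51/72 = 70.8%, Formula N 64/108 = 59.3% → Formula K
Formula K has the higher rate in all 4 groups.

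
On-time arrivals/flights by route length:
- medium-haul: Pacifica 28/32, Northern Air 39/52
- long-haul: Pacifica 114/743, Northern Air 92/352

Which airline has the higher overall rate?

Medium-haul: Pacifica 28/32 = 87.5%, Northern Air 39/52 = 75.0% → Pacifica
Long-haul: Pacifica 114/743 = 15.3%, Northern Air 92/352 = 26.1% → Northern Air
Overall: Pacifica 142/775 = 18.3%, Northern Air 131/404 = 32.4% → Northern Air
(Neither sweeps every route group, but Northern Air has the higher pooled rate.)

Northern Air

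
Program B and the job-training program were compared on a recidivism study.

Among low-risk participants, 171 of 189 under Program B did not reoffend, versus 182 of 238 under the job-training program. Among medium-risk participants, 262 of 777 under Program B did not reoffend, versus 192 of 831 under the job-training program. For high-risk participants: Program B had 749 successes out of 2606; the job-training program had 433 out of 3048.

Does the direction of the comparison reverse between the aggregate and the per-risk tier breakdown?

Low-risk: Program B 171/189 = 90.5%, the job-training program 182/238 = 76.5% → Program B
Medium-risk: Program B 262/777 = 33.7%, the job-training program 192/831 = 23.1% → Program B
High-risk: Program B 749/2606 = 28.7%, the job-training program 433/3048 = 14.2% → Program B
Overall: Program B 1182/3572 = 33.1%, the job-training program 807/4117 = 19.6% → Program B
Program B wins overall and in every risk group — no reversal.

No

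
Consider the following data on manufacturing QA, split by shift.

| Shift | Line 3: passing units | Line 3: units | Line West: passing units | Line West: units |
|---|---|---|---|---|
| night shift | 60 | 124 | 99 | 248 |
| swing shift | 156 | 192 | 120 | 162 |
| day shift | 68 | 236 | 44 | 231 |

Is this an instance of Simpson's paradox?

No

Night shift: Line 3 60/124 = 48.4%, Line West 99/248 = 39.9% → Line 3
Swing shift: Line 3 156/192 = 81.2%, Line West 120/162 = 74.1% → Line 3
Day shift: Line 3 68/236 = 28.8%, Line West 44/231 = 19.0% → Line 3
Overall: Line 3 284/552 = 51.4%, Line West 263/641 = 41.0% → Line 3
Line 3 wins overall and in every shift group — no reversal.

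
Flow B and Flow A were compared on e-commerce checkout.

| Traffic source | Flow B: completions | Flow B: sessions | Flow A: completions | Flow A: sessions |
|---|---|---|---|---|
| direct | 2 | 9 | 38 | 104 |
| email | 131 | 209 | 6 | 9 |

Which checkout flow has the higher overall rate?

Direct: Flow B 2/9 = 22.2%, Flow A 38/104 = 36.5% → Flow A
Email: Flow B 131/209 = 62.7%, Flow A 6/9 = 66.7% → Flow A
Overall: Flow B 133/218 = 61.0%, Flow A 44/113 = 38.9% → Flow B
(Flow A wins every traffic group but Flow B wins overall — Flow A's sessions skew toward the low-rate direct group.)

Flow B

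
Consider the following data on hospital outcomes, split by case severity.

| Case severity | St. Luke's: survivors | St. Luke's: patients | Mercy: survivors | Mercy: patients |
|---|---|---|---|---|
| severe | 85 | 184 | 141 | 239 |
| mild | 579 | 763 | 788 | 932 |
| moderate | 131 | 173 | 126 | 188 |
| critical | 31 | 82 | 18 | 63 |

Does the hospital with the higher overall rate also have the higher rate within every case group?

Severe: St. Luke's 85/184 = 46.2%, Mercy 141/239 = 59.0% → Mercy
Mild: St. Luke's 579/763 = 75.9%, Mercy 788/932 = 84.5% → Mercy
Moderate: St. Luke's 131/173 = 75.7%, Mercy 126/188 = 67.0% → St. Luke's
Critical: St. Luke's 31/82 = 37.8%, Mercy 18/63 = 28.6% → St. Luke's
Overall: St. Luke's 826/1202 = 68.7%, Mercy 1073/1422 = 75.5% → Mercy
Neither sweeps: St. Luke's wins 2 of 4 groups, Mercy wins 2. Mercy wins overall but not every group — no Simpson reversal.

No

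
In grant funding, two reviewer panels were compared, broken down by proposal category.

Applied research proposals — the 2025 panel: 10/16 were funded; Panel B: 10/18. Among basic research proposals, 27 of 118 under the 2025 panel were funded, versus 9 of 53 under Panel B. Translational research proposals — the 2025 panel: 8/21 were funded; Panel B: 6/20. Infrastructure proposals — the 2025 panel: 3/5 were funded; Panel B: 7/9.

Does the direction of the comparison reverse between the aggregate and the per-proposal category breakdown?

Applied research: the 2025 panel 10/16 = 62.5%, Panel B 10/18 = 55.6% → the 2025 panel
Basic research: the 2025 panel 27/118 = 22.9%, Panel B 9/53 = 17.0% → the 2025 panel
Translational research: the 2025 panel 8/21 = 38.1%, Panel B 6/20 = 30.0% → the 2025 panel
Infrastructure: the 2025 panel 3/5 = 60.0%, Panel B 7/9 = 77.8% → Panel B
Overall: the 2025 panel 48/160 = 30.0%, Panel B 32/100 = 32.0% → Panel B
Neither sweeps: the 2025 panel wins 3 of 4 groups, Panel B wins 1. Panel B wins overall but not every group — no Simpson reversal.

No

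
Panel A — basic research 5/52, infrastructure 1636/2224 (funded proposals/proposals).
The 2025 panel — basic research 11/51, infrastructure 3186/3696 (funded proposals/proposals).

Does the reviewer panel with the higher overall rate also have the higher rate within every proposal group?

Yes

Basic research: Panel A 5/52 = 9.6%, the 2025 panel 11/51 = 21.6% → the 2025 panel
Infrastructure: Panel A 1636/2224 = 73.6%, the 2025 panel 3186/3696 = 86.2% → the 2025 panel
Overall: Panel A 1641/2276 = 72.1%, the 2025 panel 3197/3747 = 85.3% → the 2025 panel
The 2025 panel wins overall and in every proposal group — no reversal.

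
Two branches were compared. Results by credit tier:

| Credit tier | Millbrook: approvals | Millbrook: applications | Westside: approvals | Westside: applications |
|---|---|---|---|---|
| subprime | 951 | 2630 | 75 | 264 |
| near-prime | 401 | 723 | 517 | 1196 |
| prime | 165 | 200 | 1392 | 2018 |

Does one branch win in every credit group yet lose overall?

Subprime: Millbrook 951/2630 = 36.2%, Westside 75/264 = 28.4% → Millbrook
Near-prime: Millbrook 401/723 = 55.5%, Westside 517/1196 = 43.2% → Millbrook
Prime: Millbrook 165/200 = 82.5%, Westside 1392/2018 = 69.0% → Millbrook
Overall: Millbrook 1517/3553 = 42.7%, Westside 1984/3478 = 57.0% → Westside
Millbrook wins each credit group but Westside wins overall — the comparison reverses. Millbrook's applications skew toward subprime, which has a lower base rate.

Yes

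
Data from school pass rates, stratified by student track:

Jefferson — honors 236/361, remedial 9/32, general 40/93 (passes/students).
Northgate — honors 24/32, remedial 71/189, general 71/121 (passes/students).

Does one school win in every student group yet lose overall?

Yes

Honors: Jefferson 236/361 = 65.4%, Northgate 24/32 = 75.0% → Northgate
Remedial: Jefferson 9/32 = 28.1%, Northgate 71/189 = 37.6% → Northgate
General: Jefferson 40/93 = 43.0%, Northgate 71/121 = 58.7% → Northgate
Overall: Jefferson 285/486 = 58.6%, Northgate 166/342 = 48.5% → Jefferson
Northgate wins each student group but Jefferson wins overall — the comparison reverses. Northgate's students skew toward remedial, which has a lower base rate.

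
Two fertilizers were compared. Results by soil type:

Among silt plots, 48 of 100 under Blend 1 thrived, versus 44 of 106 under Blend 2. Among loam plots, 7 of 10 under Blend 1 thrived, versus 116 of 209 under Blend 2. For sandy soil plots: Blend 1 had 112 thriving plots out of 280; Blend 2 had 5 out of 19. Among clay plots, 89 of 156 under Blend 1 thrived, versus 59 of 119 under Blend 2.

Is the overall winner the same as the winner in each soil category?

Silt: Blend 1 48/100 = 48.0%, Blend 2 44/106 = 41.5% → Blend 1
Loam: Blend 1 7/10 = 70.0%, Blend 2 116/209 = 55.5% → Blend 1
Sandy soil: Blend 1 112/280 = 40.0%, Blend 2 5/19 = 26.3% → Blend 1
Clay: Blend 1 89/156 = 57.1%, Blend 2 59/119 = 49.6% → Blend 1
Overall: Blend 1 256/546 = 46.9%, Blend 2 224/453 = 49.4% → Blend 2
Blend 1 wins each soil group but Blend 2 wins overall — the comparison reverses. Blend 1's plots skew toward sandy soil, which has a lower base rate.

No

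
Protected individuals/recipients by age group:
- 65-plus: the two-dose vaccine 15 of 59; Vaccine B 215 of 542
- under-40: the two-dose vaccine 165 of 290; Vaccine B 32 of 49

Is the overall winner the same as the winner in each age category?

65-plus: the two-dose vaccine 15/59 = 25.4%, Vaccine B 215/542 = 39.7% → Vaccine B
Under-40: the two-dose vaccine 165/290 = 56.9%, Vaccine B 32/49 = 65.3% → Vaccine B
Overall: the two-dose vaccine 180/349 = 51.6%, Vaccine B 247/591 = 41.8% → the two-dose vaccine
Vaccine B wins each age group but the two-dose vaccine wins overall — the comparison reverses. Vaccine B's recipients skew toward 65-plus, which has a lower base rate.

No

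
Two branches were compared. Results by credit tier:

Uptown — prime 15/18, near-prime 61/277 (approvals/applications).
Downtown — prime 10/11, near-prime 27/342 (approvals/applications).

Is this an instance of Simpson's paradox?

No

Prime: Uptown 15/18 = 83.3%, Downtown 10/11 = 90.9% → Downtown
Near-prime: Uptown 61/277 = 22.0%, Downtown 27/342 = 7.9% → Uptown
Overall: Uptown 76/295 = 25.8%, Downtown 37/353 = 10.5% → Uptown
Neither sweeps: Uptown wins 1 of 2 groups, Downtown wins 1. Uptown wins overall but not every group — no Simpson reversal.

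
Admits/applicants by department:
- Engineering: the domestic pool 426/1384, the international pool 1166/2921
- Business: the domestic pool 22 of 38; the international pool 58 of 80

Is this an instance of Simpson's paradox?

Engineering: the domestic pool 426/1384 = 30.8%, the international pool 1166/2921 = 39.9% → the international pool
Business: the domestic pool 22/38 = 57.9%, the international pool 58/80 = 72.5% → the international pool
Overall: the domestic pool 448/1422 = 31.5%, the international pool 1224/3001 = 40.8% → the international pool
The international pool wins overall and in every department group — no reversal.

No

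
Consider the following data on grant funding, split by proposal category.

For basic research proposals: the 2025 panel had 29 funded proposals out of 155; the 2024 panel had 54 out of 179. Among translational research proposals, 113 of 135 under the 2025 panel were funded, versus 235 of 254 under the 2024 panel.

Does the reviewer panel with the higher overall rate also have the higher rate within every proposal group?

Yes

Basic research: the 2025 panel 29/155 = 18.7%, the 2024 panel 54/179 = 30.2% → the 2024 panel
Translational research: the 2025 panel 113/135 = 83.7%, the 2024 panel 235/254 = 92.5% → the 2024 panel
Overall: the 2025 panel 142/290 = 49.0%, the 2024 panel 289/433 = 66.7% → the 2024 panel
The 2024 panel wins overall and in every proposal group — no reversal.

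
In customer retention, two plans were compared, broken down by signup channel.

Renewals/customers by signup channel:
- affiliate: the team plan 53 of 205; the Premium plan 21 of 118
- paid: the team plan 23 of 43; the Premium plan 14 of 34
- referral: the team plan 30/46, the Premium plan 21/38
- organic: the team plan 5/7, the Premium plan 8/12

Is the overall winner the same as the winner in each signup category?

Affiliate: the team plan 53/205 = 25.9%, the Premium plan 21/118 = 17.8% → the team plan
Paid: the team plan 23/43 = 53.5%, the Premium plan 14/34 = 41.2% → the team plan
Referral: the team plan 30/46 = 65.2%, the Premium plan 21/38 = 55.3% → the team plan
Organic: the team plan 5/7 = 71.4%, the Premium plan 8/12 = 66.7% → the team plan
Overall: the team plan 111/301 = 36.9%, the Premium plan 64/202 = 31.7% → the team plan
The team plan wins overall and in every signup group — no reversal.

Yes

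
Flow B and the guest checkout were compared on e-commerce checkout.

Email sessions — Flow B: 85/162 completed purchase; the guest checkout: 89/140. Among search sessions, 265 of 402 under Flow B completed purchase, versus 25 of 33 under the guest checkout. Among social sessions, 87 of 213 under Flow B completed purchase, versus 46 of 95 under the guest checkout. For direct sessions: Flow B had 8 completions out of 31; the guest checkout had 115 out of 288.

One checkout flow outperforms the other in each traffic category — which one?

the guest checkout

Email: Flow B 85/162 = 52.5%, the guest checkout 89/140 = 63.6% → the guest checkout
Search: Flow B 265/402 = 65.9%, the guest checkout 25/33 = 75.8% → the guest checkout
Social: Flow B 87/213 = 40.8%, the guest checkout 46/95 = 48.4% → the guest checkout
Direct: Flow B 8/31 = 25.8%, the guest checkout 115/288 = 39.9% → the guest checkout
The guest checkout has the higher rate in all 4 groups.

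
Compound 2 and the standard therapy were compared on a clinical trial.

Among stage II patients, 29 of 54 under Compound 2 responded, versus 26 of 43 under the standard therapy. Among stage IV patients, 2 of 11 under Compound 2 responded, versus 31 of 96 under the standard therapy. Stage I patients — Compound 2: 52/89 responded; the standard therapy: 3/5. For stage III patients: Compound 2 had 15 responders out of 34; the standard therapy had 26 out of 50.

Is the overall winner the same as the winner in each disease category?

Stage II: Compound 2 29/54 = 53.7%, the standard therapy 26/43 = 60.5% → the standard therapy
Stage IV: Compound 2 2/11 = 18.2%, the standard therapy 31/96 = 32.3% → the standard therapy
Stage I: Compound 2 52/89 = 58.4%, the standard therapy 3/5 = 60.0% → the standard therapy
Stage III: Compound 2 15/34 = 44.1%, the standard therapy 26/50 = 52.0% → the standard therapy
Overall: Compound 2 98/188 = 52.1%, the standard therapy 86/194 = 44.3% → Compound 2
The standard therapy wins each disease group but Compound 2 wins overall — the comparison reverses. The standard therapy's patients skew toward stage IV, which has a lower base rate.

No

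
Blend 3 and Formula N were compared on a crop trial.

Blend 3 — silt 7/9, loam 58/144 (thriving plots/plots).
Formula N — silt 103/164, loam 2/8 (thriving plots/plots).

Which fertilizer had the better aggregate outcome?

Silt: Blend 3 7/9 = 77.8%, Formula N 103/164 = 62.8% → Blend 3
Loam: Blend 3 58/144 = 40.3%, Formula N 2/8 = 25.0% → Blend 3
Overall: Blend 3 65/153 = 42.5%, Formula N 105/172 = 61.0% → Formula N
(Blend 3 wins every soil group but Formula N wins overall — Blend 3's plots skew toward the low-rate loam group.)

Formula N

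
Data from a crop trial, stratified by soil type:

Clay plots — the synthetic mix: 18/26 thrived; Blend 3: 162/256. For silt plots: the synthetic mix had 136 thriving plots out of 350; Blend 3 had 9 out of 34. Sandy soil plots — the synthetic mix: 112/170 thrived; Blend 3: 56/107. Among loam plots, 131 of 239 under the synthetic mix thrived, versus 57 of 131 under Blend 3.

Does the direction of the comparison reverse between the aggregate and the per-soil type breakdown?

Clay: the synthetic mix 18/26 = 69.2%, Blend 3 162/256 = 63.3% → the synthetic mix
Silt: the synthetic mix 136/350 = 38.9%, Blend 3 9/34 = 26.5% → the synthetic mix
Sandy soil: the synthetic mix 112/170 = 65.9%, Blend 3 56/107 = 52.3% → the synthetic mix
Loam: the synthetic mix 131/239 = 54.8%, Blend 3 57/131 = 43.5% → the synthetic mix
Overall: the synthetic mix 397/785 = 50.6%, Blend 3 284/528 = 53.8% → Blend 3
The synthetic mix wins each soil group but Blend 3 wins overall — the comparison reverses. The synthetic mix's plots skew toward silt, which has a lower base rate.

Yes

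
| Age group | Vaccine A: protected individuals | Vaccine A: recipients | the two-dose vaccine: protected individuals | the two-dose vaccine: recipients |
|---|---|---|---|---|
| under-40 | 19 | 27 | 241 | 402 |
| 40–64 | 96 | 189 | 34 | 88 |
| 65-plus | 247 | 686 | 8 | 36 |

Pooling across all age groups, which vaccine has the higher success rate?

Under-40: Vaccine A 19/27 = 70.4%, the two-dose vaccine 241/402 = 60.0% → Vaccine A
40–64: Vaccine A 96/189 = 50.8%, the two-dose vaccine 34/88 = 38.6% → Vaccine A
65-plus: Vaccine A 247/686 = 36.0%, the two-dose vaccine 8/36 = 22.2% → Vaccine A
Overall: Vaccine A 362/902 = 40.1%, the two-dose vaccine 283/526 = 53.8% → the two-dose vaccine
(Vaccine A wins every age group but the two-dose vaccine wins overall — Vaccine A's recipients skew toward the low-rate 65-plus group.)

the two-dose vaccine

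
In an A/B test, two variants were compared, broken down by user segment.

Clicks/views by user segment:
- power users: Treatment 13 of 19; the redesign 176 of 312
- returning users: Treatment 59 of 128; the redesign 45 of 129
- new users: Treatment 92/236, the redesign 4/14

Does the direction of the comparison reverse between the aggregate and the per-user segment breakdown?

Power users: Treatment 13/19 = 68.4%, the redesign 176/312 = 56.4% → Treatment
Returning users: Treatment 59/128 = 46.1%, the redesign 45/129 = 34.9% → Treatment
New users: Treatment 92/236 = 39.0%, the redesign 4/14 = 28.6% → Treatment
Overall: Treatment 164/383 = 42.8%, the redesign 225/455 = 49.5% → the redesign
Treatment wins each user group but the redesign wins overall — the comparison reverses. Treatment's views skew toward new users, which has a lower base rate.

Yes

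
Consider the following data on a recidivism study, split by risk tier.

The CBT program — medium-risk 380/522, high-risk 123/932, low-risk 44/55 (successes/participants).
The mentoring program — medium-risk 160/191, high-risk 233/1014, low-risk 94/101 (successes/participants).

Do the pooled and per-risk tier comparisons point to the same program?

Yes

Medium-risk: the CBT program 380/522 = 72.8%, the mentoring program 160/191 = 83.8% → the mentoring program
High-risk: the CBT program 123/932 = 13.2%, the mentoring program 233/1014 = 23.0% → the mentoring program
Low-risk: the CBT program 44/55 = 80.0%, the mentoring program 94/101 = 93.1% → the mentoring program
Overall: the CBT program 547/1509 = 36.2%, the mentoring program 487/1306 = 37.3% → the mentoring program
The mentoring program wins overall and in every risk group — no reversal.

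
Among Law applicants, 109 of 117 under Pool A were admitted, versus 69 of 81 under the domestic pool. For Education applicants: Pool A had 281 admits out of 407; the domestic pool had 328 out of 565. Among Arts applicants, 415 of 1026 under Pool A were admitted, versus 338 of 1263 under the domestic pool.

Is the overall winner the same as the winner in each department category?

Yes

Law: Pool A 109/117 = 93.2%, the domestic pool 69/81 = 85.2% → Pool A
Education: Pool A 281/407 = 69.0%, the domestic pool 328/565 = 58.1% → Pool A
Arts: Pool A 415/1026 = 40.4%, the domestic pool 338/1263 = 26.8% → Pool A
Overall: Pool A 805/1550 = 51.9%, the domestic pool 735/1909 = 38.5% → Pool A
Pool A wins overall and in every department group — no reversal.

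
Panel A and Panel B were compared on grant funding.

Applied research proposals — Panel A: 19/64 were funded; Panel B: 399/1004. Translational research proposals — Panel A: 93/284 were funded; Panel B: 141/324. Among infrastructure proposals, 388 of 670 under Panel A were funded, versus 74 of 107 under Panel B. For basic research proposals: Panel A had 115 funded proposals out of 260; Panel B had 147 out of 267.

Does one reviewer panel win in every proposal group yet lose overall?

Applied research: Panel A 19/64 = 29.7%, Panel B 399/1004 = 39.7% → Panel B
Translational research: Panel A 93/284 = 32.7%, Panel B 141/324 = 43.5% → Panel B
Infrastructure: Panel A 388/670 = 57.9%, Panel B 74/107 = 69.2% → Panel B
Basic research: Panel A 115/260 = 44.2%, Panel B 147/267 = 55.1% → Panel B
Overall: Panel A 615/1278 = 48.1%, Panel B 761/1702 = 44.7% → Panel A
Panel B wins each proposal group but Panel A wins overall — the comparison reverses. Panel B's proposals skew toward applied research, which has a lower base rate.

Yes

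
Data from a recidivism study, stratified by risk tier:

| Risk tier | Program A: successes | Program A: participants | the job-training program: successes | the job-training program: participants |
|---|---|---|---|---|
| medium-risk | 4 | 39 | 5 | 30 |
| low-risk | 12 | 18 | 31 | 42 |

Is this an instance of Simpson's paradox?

No

Medium-risk: Program A 4/39 = 10.3%, the job-training program 5/30 = 16.7% → the job-training program
Low-risk: Program A 12/18 = 66.7%, the job-training program 31/42 = 73.8% → the job-training program
Overall: Program A 16/57 = 28.1%, the job-training program 36/72 = 50.0% → the job-training program
The job-training program wins overall and in every risk group — no reversal.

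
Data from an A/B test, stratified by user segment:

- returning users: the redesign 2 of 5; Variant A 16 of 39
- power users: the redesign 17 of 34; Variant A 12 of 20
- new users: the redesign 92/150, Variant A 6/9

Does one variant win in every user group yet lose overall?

Yes

Returning users: the redesign 2/5 = 40.0%, Variant A 16/39 = 41.0% → Variant A
Power users: the redesign 17/34 = 50.0%, Variant A 12/20 = 60.0% → Variant A
New users: the redesign 92/150 = 61.3%, Variant A 6/9 = 66.7% → Variant A
Overall: the redesign 111/189 = 58.7%, Variant A 34/68 = 50.0% → the redesign
Variant A wins each user group but the redesign wins overall — the comparison reverses. Variant A's views skew toward returning users, which has a lower base rate.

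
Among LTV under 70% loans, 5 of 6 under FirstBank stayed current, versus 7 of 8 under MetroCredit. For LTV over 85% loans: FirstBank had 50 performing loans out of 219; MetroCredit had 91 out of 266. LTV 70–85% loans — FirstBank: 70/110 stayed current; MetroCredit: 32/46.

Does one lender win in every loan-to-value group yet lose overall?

LTV under 70%: FirstBank 5/6 = 83.3%, MetroCredit 7/8 = 87.5% → MetroCredit
LTV over 85%: FirstBank 50/219 = 22.8%, MetroCredit 91/266 = 34.2% → MetroCredit
LTV 70–85%: FirstBank 70/110 = 63.6%, MetroCredit 32/46 = 69.6% → MetroCredit
Overall: FirstBank 125/335 = 37.3%, MetroCredit 130/320 = 40.6% → MetroCredit
MetroCredit wins overall and in every loan-to-value group — no reversal.

No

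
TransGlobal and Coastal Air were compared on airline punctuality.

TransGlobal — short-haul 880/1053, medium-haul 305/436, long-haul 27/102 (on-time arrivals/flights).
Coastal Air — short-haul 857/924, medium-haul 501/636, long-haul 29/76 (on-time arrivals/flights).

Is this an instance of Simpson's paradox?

No

Short-haul: TransGlobal 880/1053 = 83.6%, Coastal Air 857/924 = 92.7% → Coastal Air
Medium-haul: TransGlobal 305/436 = 70.0%, Coastal Air 501/636 = 78.8% → Coastal Air
Long-haul: TransGlobal 27/102 = 26.5%, Coastal Air 29/76 = 38.2% → Coastal Air
Overall: TransGlobal 1212/1591 = 76.2%, Coastal Air 1387/1636 = 84.8% → Coastal Air
Coastal Air wins overall and in every route group — no reversal.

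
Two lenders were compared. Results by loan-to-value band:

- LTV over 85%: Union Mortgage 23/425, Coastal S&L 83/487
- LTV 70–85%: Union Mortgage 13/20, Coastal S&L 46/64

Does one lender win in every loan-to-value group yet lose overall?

No

LTV over 85%: Union Mortgage 23/425 = 5.4%, Coastal S&L 83/487 = 17.0% → Coastal S&L
LTV 70–85%: Union Mortgage 13/20 = 65.0%, Coastal S&L 46/64 = 71.9% → Coastal S&L
Overall: Union Mortgage 36/445 = 8.1%, Coastal S&L 129/551 = 23.4% → Coastal S&L
Coastal S&L wins overall and in every loan-to-value group — no reversal.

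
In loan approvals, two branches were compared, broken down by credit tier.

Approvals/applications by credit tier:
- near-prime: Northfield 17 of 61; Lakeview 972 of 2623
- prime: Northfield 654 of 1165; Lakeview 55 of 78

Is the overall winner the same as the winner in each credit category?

No

Near-prime: Northfield 17/61 = 27.9%, Lakeview 972/2623 = 37.1% → Lakeview
Prime: Northfield 654/1165 = 56.1%, Lakeview 55/78 = 70.5% → Lakeview
Overall: Northfield 671/1226 = 54.7%, Lakeview 1027/2701 = 38.0% → Northfield
Lakeview wins each credit group but Northfield wins overall — the comparison reverses. Lakeview's applications skew toward near-prime, which has a lower base rate.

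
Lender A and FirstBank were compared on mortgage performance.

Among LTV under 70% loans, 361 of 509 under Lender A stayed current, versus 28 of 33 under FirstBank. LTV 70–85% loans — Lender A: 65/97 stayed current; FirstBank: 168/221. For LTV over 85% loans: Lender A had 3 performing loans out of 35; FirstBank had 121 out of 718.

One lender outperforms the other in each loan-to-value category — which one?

FirstBank

LTV under 70%: Lender A 361/509 = 70.9%, FirstBank 28/33 = 84.8% → FirstBank
LTV 70–85%: Lender A 65/97 = 67.0%, FirstBank 168/221 = 76.0% → FirstBank
LTV over 85%: Lender A 3/35 = 8.6%, FirstBank 121/718 = 16.9% → FirstBank
FirstBank has the higher rate in all 3 groups.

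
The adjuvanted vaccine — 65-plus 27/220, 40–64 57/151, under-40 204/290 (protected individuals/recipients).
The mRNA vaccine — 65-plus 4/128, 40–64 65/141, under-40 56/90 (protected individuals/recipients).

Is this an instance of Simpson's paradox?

No

65-plus: the adjuvanted vaccine 27/220 = 12.3%, the mRNA vaccine 4/128 = 3.1% → the adjuvanted vaccine
40–64: the adjuvanted vaccine 57/151 = 37.7%, the mRNA vaccine 65/141 = 46.1% → the mRNA vaccine
Under-40: the adjuvanted vaccine 204/290 = 70.3%, the mRNA vaccine 56/90 = 62.2% → the adjuvanted vaccine
Overall: the adjuvanted vaccine 288/661 = 43.6%, the mRNA vaccine 125/359 = 34.8% → the adjuvanted vaccine
Neither sweeps: the adjuvanted vaccine wins 2 of 3 groups, the mRNA vaccine wins 1. The adjuvanted vaccine wins overall but not every group — no Simpson reversal.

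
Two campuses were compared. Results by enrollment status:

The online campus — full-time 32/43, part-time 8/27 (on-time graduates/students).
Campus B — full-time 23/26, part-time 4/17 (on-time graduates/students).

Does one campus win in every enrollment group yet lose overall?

Full-time: the online campus 32/43 = 74.4%, Campus B 23/26 = 88.5% → Campus B
Part-time: the online campus 8/27 = 29.6%, Campus B 4/17 = 23.5% → the online campus
Overall: the online campus 40/70 = 57.1%, Campus B 27/43 = 62.8% → Campus B
Neither sweeps: the online campus wins 1 of 2 groups, Campus B wins 1. Campus B wins overall but not every group — no Simpson reversal.

No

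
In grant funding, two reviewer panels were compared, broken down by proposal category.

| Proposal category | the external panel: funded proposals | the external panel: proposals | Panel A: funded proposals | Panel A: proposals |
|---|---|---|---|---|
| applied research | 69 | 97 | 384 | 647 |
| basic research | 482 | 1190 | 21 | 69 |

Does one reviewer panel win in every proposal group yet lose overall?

Applied research: the external panel 69/97 = 71.1%, Panel A 384/647 = 59.4% → the external panel
Basic research: the external panel 482/1190 = 40.5%, Panel A 21/69 = 30.4% → the external panel
Overall: the external panel 551/1287 = 42.8%, Panel A 405/716 = 56.6% → Panel A
The external panel wins each proposal group but Panel A wins overall — the comparison reverses. The external panel's proposals skew toward basic research, which has a lower base rate.

Yes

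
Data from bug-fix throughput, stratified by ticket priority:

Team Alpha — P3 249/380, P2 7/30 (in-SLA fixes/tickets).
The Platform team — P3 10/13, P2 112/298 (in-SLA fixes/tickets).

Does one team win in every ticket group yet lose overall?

Yes

P3: Team Alpha 249/380 = 65.5%, the Platform team 10/13 = 76.9% → the Platform team
P2: Team Alpha 7/30 = 23.3%, the Platform team 112/298 = 37.6% → the Platform team
Overall: Team Alpha 256/410 = 62.4%, the Platform team 122/311 = 39.2% → Team Alpha
The Platform team wins each ticket group but Team Alpha wins overall — the comparison reverses. The Platform team's tickets skew toward P2, which has a lower base rate.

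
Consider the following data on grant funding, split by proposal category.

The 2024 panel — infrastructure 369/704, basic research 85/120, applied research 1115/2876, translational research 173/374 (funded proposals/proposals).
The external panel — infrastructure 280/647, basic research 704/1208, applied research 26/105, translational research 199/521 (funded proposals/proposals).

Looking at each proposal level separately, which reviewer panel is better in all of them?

the 2024 panel

Infrastructure: the 2024 panel 369/704 = 52.4%, the external panel 280/647 = 43.3% → the 2024 panel
Basic research: the 2024 panel 85/120 = 70.8%, the external panel 704/1208 = 58.3% → the 2024 panel
Applied research: the 2024 panel 1115/2876 = 38.8%, the external panel 26/105 = 24.8% → the 2024 panel
Translational research: the 2024 panel 173/374 = 46.3%, the external panel 199/521 = 38.2% → the 2024 panel
The 2024 panel has the higher rate in all 4 groups.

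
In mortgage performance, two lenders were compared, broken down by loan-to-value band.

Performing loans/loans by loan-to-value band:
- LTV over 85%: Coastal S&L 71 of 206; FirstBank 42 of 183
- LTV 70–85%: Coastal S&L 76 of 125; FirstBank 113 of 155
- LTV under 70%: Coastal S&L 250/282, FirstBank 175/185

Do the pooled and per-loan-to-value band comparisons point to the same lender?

No

LTV over 85%: Coastal S&L 71/206 = 34.5%, FirstBank 42/183 = 23.0% → Coastal S&L
LTV 70–85%: Coastal S&L 76/125 = 60.8%, FirstBank 113/155 = 72.9% → FirstBank
LTV under 70%: Coastal S&L 250/282 = 88.7%, FirstBank 175/185 = 94.6% → FirstBank
Overall: Coastal S&L 397/613 = 64.8%, FirstBank 330/523 = 63.1% → Coastal S&L
Neither sweeps: Coastal S&L wins 1 of 3 groups, FirstBank wins 2. Coastal S&L wins overall but not every group — no Simpson reversal.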